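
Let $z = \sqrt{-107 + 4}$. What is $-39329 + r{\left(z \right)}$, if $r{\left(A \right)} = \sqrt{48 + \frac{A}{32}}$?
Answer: $-39329 + \frac{\sqrt{3072 + 2 i \sqrt{103}}}{8} \approx -39322.0 + 0.022888 i$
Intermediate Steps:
$z = i \sqrt{103}$ ($z = \sqrt{-103} = i \sqrt{103} \approx 10.149 i$)
$r{\left(A \right)} = \sqrt{48 + \frac{A}{32}}$ ($r{\left(A \right)} = \sqrt{48 + A \frac{1}{32}} = \sqrt{48 + \frac{A}{32}}$)
$-39329 + r{\left(z \right)} = -39329 + \frac{\sqrt{3072 + 2 i \sqrt{103}}}{8}$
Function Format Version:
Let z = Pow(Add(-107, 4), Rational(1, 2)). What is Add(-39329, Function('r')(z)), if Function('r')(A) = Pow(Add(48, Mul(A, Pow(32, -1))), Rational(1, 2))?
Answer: Add(-39329, Mul(Rational(1, 8), Pow(Add(3072, Mul(2, I, Pow(103, Rational(1, 2)))), Rational(1, 2)))) ≈ Add(-39322., Mul(0.022888, I))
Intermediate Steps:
z = Mul(I, Pow(103, Rational(1, 2))) (z = Pow(-103, Rational(1, 2)) = Mul(I, Pow(103, Rational(1, 2))) ≈ Mul(10.149, I))
Function('r')(A) = Pow(Add(48, Mul(Rational(1, 32), A)), Rational(1, 2)) (Function('r')(A) = Pow(Add(48, Mul(A, Rational(1, 32))), Rational(1, 2)) = Pow(Add(48, Mul(Rational(1, 32), A)), Rational(1, 2)))
Add(-39329, Function('r')(z)) = Add(-39329, Mul(Rational(1, 8), Pow(Add(3072, Mul(2, Mul(I, Pow(103, Rational(1, 2))))), Rational(1, 2)))) = Add(-39329, Mul(Rational(1, 8), Pow(Add(3072, Mul(2, I, Pow(103, Rational(1, 2)))), Rational(1, 2))))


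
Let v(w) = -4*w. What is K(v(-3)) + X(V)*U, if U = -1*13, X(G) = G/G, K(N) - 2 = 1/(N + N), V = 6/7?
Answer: -263/24 ≈ -10.958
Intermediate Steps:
V = 6/7 (V = 6*(⅐) = 6/7 ≈ 0.85714)
K(N) = 2 + 1/(2*N) (K(N) = 2 + 1/(N + N) = 2 + 1/(2*N))
X(G) = 1
U = -13
K(v(-3)) + X(V)*U = (2 + 1/(2*((-4*(-3))))) + 1*(-13) = (2 + (½)/12) - 13 = (2 + (½)*(1/12)) - 13 = (2 + 1/24) - 13 = 49/24 - 13 = -263/24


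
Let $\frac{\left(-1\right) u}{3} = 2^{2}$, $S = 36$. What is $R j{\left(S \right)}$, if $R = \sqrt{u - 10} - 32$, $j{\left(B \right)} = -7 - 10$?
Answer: $544 - 17 i \sqrt{22} \approx 544.0 - 79.737 i$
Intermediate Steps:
$u = -12$ ($u = - 3 \cdot 2^{2} = \left(-3\right) 4 = -12$)
$j{\left(B \right)} = -17$ ($j{\left(B \right)} = -7 - 10 = -17$)
$R = -32 + i \sqrt{22}$ ($R = \sqrt{-12 - 10} - 32 = \sqrt{-22} - 32 = i \sqrt{22} - 32 = -32 + i \sqrt{22} \approx -32.0 + 4.6904 i$)
$R j{\left(S \right)} = \left(-32 + i \sqrt{22}\right) \left(-17\right) = 544 - 17 i \sqrt{22}$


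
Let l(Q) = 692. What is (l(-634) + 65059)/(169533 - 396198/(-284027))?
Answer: 270653033/697860081 ≈ 0.38783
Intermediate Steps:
(l(-634) + 65059)/(169533 - 396198/(-284027)) = (692 + 65059)/(169533 - 396198/(-284027)) = 65751/(169533 - 396198*(-1/284027)) = 65751/(169533 + 17226/12349) = 65751/(2093580243/12349) = 65751*(12349/2093580243) = 270653033/697860081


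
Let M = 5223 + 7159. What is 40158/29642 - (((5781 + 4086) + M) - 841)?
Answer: -317267889/14821 ≈ -21407.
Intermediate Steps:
M = 12382
40158/29642 - (((5781 + 4086) + M) - 841) = 40158/29642 - (((5781 + 4086) + 12382) - 841) = 40158*(1/29642) - ((9867 + 12382) - 841) = 20079/14821 - (22249 - 841) = 20079/14821 - 1*21408 = 20079/14821 - 21408 = -317267889/14821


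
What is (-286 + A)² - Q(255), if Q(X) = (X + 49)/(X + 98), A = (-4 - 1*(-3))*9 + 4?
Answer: 29892089/353 ≈ 84680.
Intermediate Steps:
A = -5 (A = (-4 + 3)*9 + 4 = -1*9 + 4 = -9 + 4 = -5)
Q(X) = (49 + X)/(98 + X)
(-286 + A)² - Q(255) = (-286 - 5)² - (49 + 255)/(98 + 255) = (-291)² - 304/353 = 84681 - 304/353 = 29892089/353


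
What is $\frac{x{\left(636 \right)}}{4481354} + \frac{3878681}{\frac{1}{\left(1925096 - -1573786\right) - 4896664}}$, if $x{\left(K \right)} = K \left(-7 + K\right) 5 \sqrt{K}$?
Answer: $-5421550485542 + \frac{2000220 \sqrt{159}}{2240677} \approx -5.4215 \cdot 10^{12}$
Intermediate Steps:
$x{\left(K \right)} = K^{\frac{3}{2}} \left(-35 + 5 K\right)$ ($x{\left(K \right)} = K \left(-35 + 5 K\right) \sqrt{K} = K^{\frac{3}{2}} \left(-35 + 5 K\right)$)
$\frac{x{\left(636 \right)}}{4481354} + \frac{3878681}{\frac{1}{\left(1925096 - -1573786\right) - 4896664}} = \frac{5 \cdot 636^{\frac{3}{2}} \left(-7 + 636\right)}{4481354} + \frac{3878681}{\frac{1}{\left(1925096 - -1573786\right) - 4896664}} = 5 \cdot 1272 \sqrt{159} \cdot 629 \cdot \frac{1}{4481354} + \frac{3878681}{\frac{1}{\left(1925096 + 1573786\right) - 4896664}} = 4000440 \sqrt{159} \cdot \frac{1}{4481354} + \frac{3878681}{\frac{1}{3498882 - 4896664}} = \frac{2000220 \sqrt{159}}{2240677} + \frac{3878681}{\frac{1}{-1397782}} = \frac{2000220 \sqrt{159}}{2240677} + \frac{3878681}{- \frac{1}{1397782}} = \frac{2000220 \sqrt{159}}{2240677} + 3878681 \left(-1397782\right) = \frac{2000220 \sqrt{159}}{2240677} - 5421550485542 = -5421550485542 + \frac{2000220 \sqrt{159}}{2240677}$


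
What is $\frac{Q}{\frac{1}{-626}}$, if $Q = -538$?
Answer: $336788$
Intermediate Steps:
$\frac{Q}{\frac{1}{-626}} = - \frac{538}{\frac{1}{-626}} = - \frac{538}{- \frac{1}{626}} = \left(-538\right) \left(-626\right) = 336788$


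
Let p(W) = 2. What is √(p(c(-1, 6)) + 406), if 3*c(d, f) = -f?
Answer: 2*√102 ≈ 20.199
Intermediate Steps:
c(d, f) = -f/3 (c(d, f) = (-f)/3 = -f/3)
√(p(c(-1, 6)) + 406) = √(2 + 406) = √408 = 2*√102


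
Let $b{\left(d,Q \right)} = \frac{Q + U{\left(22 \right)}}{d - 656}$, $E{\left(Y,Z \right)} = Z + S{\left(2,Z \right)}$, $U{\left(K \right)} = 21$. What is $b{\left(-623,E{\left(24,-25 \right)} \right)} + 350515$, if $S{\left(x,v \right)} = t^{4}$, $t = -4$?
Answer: $\frac{448308433}{1279} \approx 3.5052 \cdot 10^{5}$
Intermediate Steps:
$S{\left(x,v \right)} = 256$ ($S{\left(x,v \right)} = \left(-4\right)^{4} = 256$)
$E{\left(Y,Z \right)} = 256 + Z$ ($E{\left(Y,Z \right)} = Z + 256 = 256 + Z$)
$b{\left(d,Q \right)} = \frac{21 + Q}{-656 + d}$ ($b{\left(d,Q \right)} = \frac{Q + 21}{d - 656} = \frac{21 + Q}{-656 + d}$)
$b{\left(-623,E{\left(24,-25 \right)} \right)} + 350515 = \frac{21 + \left(256 - 25\right)}{-656 - 623} + 350515 = \frac{21 + 231}{-1279} + 350515 = \left(- \frac{1}{1279}\right) 252 + 350515 = - \frac{252}{1279} + 350515 = \frac{448308433}{1279}$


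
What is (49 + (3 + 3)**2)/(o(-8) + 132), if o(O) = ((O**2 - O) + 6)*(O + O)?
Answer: -85/1116 ≈ -0.076165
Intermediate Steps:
o(O) = 2*O*(6 + O**2 - O) (o(O) = (6 + O**2 - O)*(2*O) = 2*O*(6 + O**2 - O))
(49 + (3 + 3)**2)/(o(-8) + 132) = (49 + (3 + 3)**2)/(2*(-8)*(6 + (-8)**2 - 1*(-8)) + 132) = (49 + 6**2)/(2*(-8)*(6 + 64 + 8) + 132) = (49 + 36)/(2*(-8)*78 + 132) = 85/(-1248 + 132) = 85/(-1116) = 85*(-1/1116) = -85/1116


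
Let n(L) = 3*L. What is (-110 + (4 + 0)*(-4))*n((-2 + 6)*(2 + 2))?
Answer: -6048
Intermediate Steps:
(-110 + (4 + 0)*(-4))*n((-2 + 6)*(2 + 2)) = (-110 + (4 + 0)*(-4))*(3*((-2 + 6)*(2 + 2))) = (-110 + 4*(-4))*(3*(4*4)) = (-110 - 16)*(3*16) = -126*48 = -6048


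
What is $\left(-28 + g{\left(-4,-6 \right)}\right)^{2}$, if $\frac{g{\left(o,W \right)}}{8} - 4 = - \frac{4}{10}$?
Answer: $\frac{16}{25} \approx 0.64$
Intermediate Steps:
$g{\left(o,W \right)} = \frac{144}{5}$ ($g{\left(o,W \right)} = 32 + 8 \left(- \frac{4}{10}\right) = 32 + 8 \left(\left(-4\right) \frac{1}{10}\right) = 32 + 8 \left(- \frac{2}{5}\right) = 32 - \frac{16}{5} = \frac{144}{5}$)
$\left(-28 + g{\left(-4,-6 \right)}\right)^{2} = \left(-28 + \frac{144}{5}\right)^{2} = \left(\frac{4}{5}\right)^{2} = \frac{16}{25}$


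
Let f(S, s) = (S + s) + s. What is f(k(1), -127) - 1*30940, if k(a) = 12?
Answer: -31182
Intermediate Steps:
f(S, s) = S + 2*s
f(k(1), -127) - 1*30940 = (12 + 2*(-127)) - 1*30940 = (12 - 254) - 30940 = -242 - 30940 = -31182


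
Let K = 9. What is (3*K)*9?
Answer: 243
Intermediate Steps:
(3*K)*9 = (3*9)*9 = 27*9 = 243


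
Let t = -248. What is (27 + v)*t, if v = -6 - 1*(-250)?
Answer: -67208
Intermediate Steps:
v = 244 (v = -6 + 250 = 244)
(27 + v)*t = (27 + 244)*(-248) = 271*(-248) = -67208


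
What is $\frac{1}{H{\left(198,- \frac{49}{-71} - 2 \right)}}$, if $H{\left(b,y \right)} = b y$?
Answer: $- \frac{71}{18414} \approx -0.0038558$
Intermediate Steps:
$\frac{1}{H{\left(198,- \frac{49}{-71} - 2 \right)}} = \frac{1}{198 \left(- \frac{49}{-71} - 2\right)} = \frac{1}{198 \left(\left(-49\right) \left(- \frac{1}{71}\right) - 2\right)} = \frac{1}{198 \left(\frac{49}{71} - 2\right)} = \frac{1}{198 \left(- \frac{93}{71}\right)} = \frac{1}{- \frac{18414}{71}} = - \frac{71}{18414}$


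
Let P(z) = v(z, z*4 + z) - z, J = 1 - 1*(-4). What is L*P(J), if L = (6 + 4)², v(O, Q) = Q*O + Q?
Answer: 14500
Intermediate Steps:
v(O, Q) = Q + O*Q (v(O, Q) = O*Q + Q = Q + O*Q)
J = 5 (J = 1 + 4 = 5)
P(z) = -z + 5*z*(1 + z) (P(z) = (z*4 + z)*(1 + z) - z = (4*z + z)*(1 + z) - z = (5*z)*(1 + z) - z = 5*z*(1 + z) - z = -z + 5*z*(1 + z))
L = 100 (L = 10² = 100)
L*P(J) = 100*(5*(4 + 5*5)) = 100*(5*(4 + 25)) = 100*(5*29) = 100*145 = 14500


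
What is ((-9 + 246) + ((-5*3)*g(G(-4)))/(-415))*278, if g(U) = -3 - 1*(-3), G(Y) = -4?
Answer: 65886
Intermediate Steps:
g(U) = 0 (g(U) = -3 + 3 = 0)
((-9 + 246) + ((-5*3)*g(G(-4)))/(-415))*278 = ((-9 + 246) + (-5*3*0)/(-415))*278 = (237 - 15*0*(-1/415))*278 = (237 + 0*(-1/415))*278 = (237 + 0)*278 = 237*278 = 65886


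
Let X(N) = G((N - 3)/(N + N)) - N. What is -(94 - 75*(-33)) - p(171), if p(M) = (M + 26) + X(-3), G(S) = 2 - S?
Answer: -2770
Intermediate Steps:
X(N) = 2 - N - (-3 + N)/(2*N) (X(N) = (2 - (N - 3)/(N + N)) - N = (2 - (-3 + N)/(2*N)) - N = 2 - N - (-3 + N)/(2*N))
p(M) = 30 + M (p(M) = (M + 26) + (3/2 - 1*(-3) + (3/2)/(-3)) = (26 + M) + (3/2 + 3 + (3/2)*(-1/3)) = (26 + M) + (3/2 + 3 - 1/2) = (26 + M) + 4 = 30 + M)
-(94 - 75*(-33)) - p(171) = -(94 - 75*(-33)) - (30 + 171) = -(94 + 2475) - 1*201 = -1*2569 - 201 = -2569 - 201 = -2770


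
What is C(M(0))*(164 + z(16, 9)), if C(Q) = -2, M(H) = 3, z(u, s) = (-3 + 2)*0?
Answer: -328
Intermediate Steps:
z(u, s) = 0 (z(u, s) = -1*0 = 0)
C(M(0))*(164 + z(16, 9)) = -2*(164 + 0) = -2*164 = -328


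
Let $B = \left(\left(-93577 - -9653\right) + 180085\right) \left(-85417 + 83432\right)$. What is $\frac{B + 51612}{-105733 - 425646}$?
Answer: $\frac{190827973}{531379} \approx 359.12$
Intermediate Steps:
$B = -190879585$ ($B = \left(\left(-93577 + 9653\right) + 180085\right) \left(-1985\right) = \left(-83924 + 180085\right) \left(-1985\right) = 96161 \left(-1985\right) = -190879585$)
$\frac{B + 51612}{-105733 - 425646} = \frac{-190879585 + 51612}{-105733 - 425646} = - \frac{190827973}{-531379} = \left(-190827973\right) \left(- \frac{1}{531379}\right) = \frac{190827973}{531379}$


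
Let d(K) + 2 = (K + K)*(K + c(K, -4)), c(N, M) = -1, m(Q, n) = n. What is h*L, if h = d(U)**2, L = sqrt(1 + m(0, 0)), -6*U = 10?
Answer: 3844/81 ≈ 47.457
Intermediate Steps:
U = -5/3 (U = -1/6*10 = -5/3 ≈ -1.6667)
d(K) = -2 + 2*K*(-1 + K) (d(K) = -2 + (K + K)*(K - 1) = -2 + (2*K)*(-1 + K) = -2 + 2*K*(-1 + K))
L = 1 (L = sqrt(1 + 0) = sqrt(1) = 1)
h = 3844/81 (h = (-2 - 2*(-5/3) + 2*(-5/3)**2)**2 = (-2 + 10/3 + 2*(25/9))**2 = (-2 + 10/3 + 50/9)**2 = (62/9)**2 = 3844/81 ≈ 47.457)
h*L = (3844/81)*1 = 3844/81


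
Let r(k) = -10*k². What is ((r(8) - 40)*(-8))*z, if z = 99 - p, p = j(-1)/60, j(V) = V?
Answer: 1615952/3 ≈ 5.3865e+5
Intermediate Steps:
p = -1/60 ≈ -0.016667
z = 5941/60 (z = 99 - 1*(-1/60) = 99 + 1/60 = 5941/60 ≈ 99.017)
((r(8) - 40)*(-8))*z = ((-10*8² - 40)*(-8))*(5941/60) = ((-10*64 - 40)*(-8))*(5941/60) = ((-640 - 40)*(-8))*(5941/60) = -680*(-8)*(5941/60) = 5440*(5941/60) = 1615952/3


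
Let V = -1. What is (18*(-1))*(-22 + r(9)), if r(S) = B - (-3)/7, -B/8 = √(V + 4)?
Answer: 2718/7 + 144*√3 ≈ 637.70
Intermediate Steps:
B = -8*√3 (B = -8*√(-1 + 4) = -8*√3 ≈ -13.856)
r(S) = 3/7 - 8*√3 (r(S) = -8*√3 - (-3)/7 = -8*√3 - 1*(-3/7) = -8*√3 + 3/7 = 3/7 - 8*√3)
(18*(-1))*(-22 + r(9)) = (18*(-1))*(-22 + (3/7 - 8*√3)) = -18*(-151/7 - 8*√3) = 2718/7 + 144*√3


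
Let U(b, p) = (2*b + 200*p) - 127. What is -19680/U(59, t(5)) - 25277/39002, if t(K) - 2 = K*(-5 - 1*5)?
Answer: 174890889/124923406 ≈ 1.4000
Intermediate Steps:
t(K) = 2 - 10*K (t(K) = 2 + K*(-5 - 1*5) = 2 + K*(-5 - 5) = 2 + K*(-10) = 2 - 10*K)
U(b, p) = -127 + 2*b + 200*p
-19680/U(59, t(5)) - 25277/39002 = -19680/(-127 + 2*59 + 200*(2 - 10*5)) - 25277/39002 = -19680/(-127 + 118 + 200*(2 - 50)) - 25277*1/39002 = -19680/(-127 + 118 + 200*(-48)) - 25277/39002 = -19680/(-127 + 118 - 9600) - 25277/39002 = -19680/(-9609) - 25277/39002 = -19680*(-1/9609) - 25277/39002 = 6560/3203 - 25277/39002 = 174890889/124923406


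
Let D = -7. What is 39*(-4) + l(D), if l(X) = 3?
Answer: -153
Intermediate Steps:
39*(-4) + l(D) = 39*(-4) + 3 = -156 + 3 = -153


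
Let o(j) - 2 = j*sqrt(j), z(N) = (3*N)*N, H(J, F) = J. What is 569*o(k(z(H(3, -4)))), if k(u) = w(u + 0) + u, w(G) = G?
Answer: 1138 + 92178*sqrt(6) ≈ 2.2693e+5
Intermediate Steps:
z(N) = 3*N**2
k(u) = 2*u (k(u) = (u + 0) + u = u + u = 2*u)
o(j) = 2 + j**(3/2) (o(j) = 2 + j*sqrt(j) = 2 + j**(3/2))
569*o(k(z(H(3, -4)))) = 569*(2 + (2*(3*3**2))**(3/2)) = 569*(2 + (2*(3*9))**(3/2)) = 569*(2 + (2*27)**(3/2)) = 569*(2 + 54**(3/2)) = 569*(2 + 162*sqrt(6)) = 1138 + 92178*sqrt(6)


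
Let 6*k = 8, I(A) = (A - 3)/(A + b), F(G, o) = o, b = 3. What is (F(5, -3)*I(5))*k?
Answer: -1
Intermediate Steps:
I(A) = (-3 + A)/(3 + A) (I(A) = (A - 3)/(A + 3) = (-3 + A)/(3 + A))
k = 4/3 (k = (⅙)*8 = 4/3 ≈ 1.3333)
(F(5, -3)*I(5))*k = -3*(-3 + 5)/(3 + 5)*(4/3) = -3*2/8*(4/3) = -3*¼*(4/3) = -¾*4/3 = -1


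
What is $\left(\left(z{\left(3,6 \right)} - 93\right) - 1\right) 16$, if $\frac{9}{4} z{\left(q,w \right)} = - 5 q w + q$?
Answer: $- \frac{6368}{3} \approx -2122.7$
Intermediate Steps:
$z{\left(q,w \right)} = \frac{4 q}{9} - \frac{20 q w}{9}$ ($z{\left(q,w \right)} = \frac{4 \left(- 5 q w + q\right)}{9} = \frac{4 \left(q - 5 q w\right)}{9} = \frac{4 q}{9} - \frac{20 q w}{9}$)
$\left(\left(z{\left(3,6 \right)} - 93\right) - 1\right) 16 = \left(\left(\frac{4}{9} \cdot 3 \left(1 - 30\right) - 93\right) - 1\right) 16 = \left(\left(\frac{4}{9} \cdot 3 \left(-29\right) - 93\right) - 1\right) 16 = \left(\left(- \frac{116}{3} - 93\right) - 1\right) 16 = \left(- \frac{395}{3} - 1\right) 16 = \left(- \frac{398}{3}\right) 16 = - \frac{6368}{3}$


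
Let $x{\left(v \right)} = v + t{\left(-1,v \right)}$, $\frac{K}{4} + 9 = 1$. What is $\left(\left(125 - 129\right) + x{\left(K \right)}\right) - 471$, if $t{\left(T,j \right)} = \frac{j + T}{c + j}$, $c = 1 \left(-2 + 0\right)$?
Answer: $- \frac{17205}{34} \approx -506.03$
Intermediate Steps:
$c = -2$ ($c = 1 \left(-2\right) = -2$)
$K = -32$ ($K = -36 + 4 \cdot 1 = -36 + 4 = -32$)
$t{\left(T,j \right)} = \frac{T + j}{-2 + j}$ ($t{\left(T,j \right)} = \frac{j + T}{-2 + j} = \frac{T + j}{-2 + j}$)
$x{\left(v \right)} = v + \frac{-1 + v}{-2 + v}$
$\left(\left(125 - 129\right) + x{\left(K \right)}\right) - 471 = \left(\left(125 - 129\right) + \frac{-1 + \left(-32\right)^{2} - -32}{-2 - 32}\right) - 471 = \left(-4 + \frac{-1 + 1024 + 32}{-34}\right) - 471 = \left(-4 - \frac{1055}{34}\right) - 471 = - \frac{1191}{34} - 471 = - \frac{17205}{34}$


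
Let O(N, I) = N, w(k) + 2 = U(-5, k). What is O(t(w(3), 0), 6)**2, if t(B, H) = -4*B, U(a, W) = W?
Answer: 16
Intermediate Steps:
w(k) = -2 + k
O(t(w(3), 0), 6)**2 = (-4*(-2 + 3))**2 = (-4*1)**2 = (-4)**2 = 16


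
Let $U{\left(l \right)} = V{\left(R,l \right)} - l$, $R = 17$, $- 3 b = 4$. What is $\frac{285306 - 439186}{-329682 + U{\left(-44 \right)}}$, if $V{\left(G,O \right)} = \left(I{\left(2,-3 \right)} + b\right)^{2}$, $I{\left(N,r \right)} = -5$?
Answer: $\frac{1384920}{2966381} \approx 0.46687$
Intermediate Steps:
$b = - \frac{4}{3}$ ($b = \left(- \frac{1}{3}\right) 4 = - \frac{4}{3} \approx -1.3333$)
$V{\left(G,O \right)} = \frac{361}{9}$ ($V{\left(G,O \right)} = \left(-5 - \frac{4}{3}\right)^{2} = \left(- \frac{19}{3}\right)^{2} = \frac{361}{9}$)
$U{\left(l \right)} = \frac{361}{9} - l$
$\frac{285306 - 439186}{-329682 + U{\left(-44 \right)}} = \frac{285306 - 439186}{-329682 + \left(\frac{361}{9} - -44\right)} = - \frac{153880}{-329682 + \left(\frac{361}{9} + 44\right)} = - \frac{153880}{-329682 + \frac{757}{9}} = - \frac{153880}{- \frac{2966381}{9}} = \left(-153880\right) \left(- \frac{9}{2966381}\right) = \frac{1384920}{2966381}$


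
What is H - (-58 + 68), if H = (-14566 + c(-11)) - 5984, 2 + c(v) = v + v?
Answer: -20584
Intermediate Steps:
c(v) = -2 + 2*v (c(v) = -2 + (v + v) = -2 + 2*v)
H = -20574 (H = (-14566 + (-2 + 2*(-11))) - 5984 = (-14566 + (-2 - 22)) - 5984 = (-14566 - 24) - 5984 = -14590 - 5984 = -20574)
H - (-58 + 68) = -20574 - (-58 + 68) = -20574 - 10 = -20584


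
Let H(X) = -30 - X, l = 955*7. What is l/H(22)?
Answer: -6685/52 ≈ -128.56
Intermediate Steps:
l = 6685
l/H(22) = 6685/(-30 - 1*22) = 6685/(-30 - 22) = 6685/(-52) = 6685*(-1/52) = -6685/52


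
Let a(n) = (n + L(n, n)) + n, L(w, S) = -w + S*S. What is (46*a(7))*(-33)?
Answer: -85008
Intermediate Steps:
L(w, S) = S**2 - w (L(w, S) = -w + S**2 = S**2 - w)
a(n) = n + n**2 (a(n) = (n + (n**2 - n)) + n = n**2 + n = n + n**2)
(46*a(7))*(-33) = (46*(7*(1 + 7)))*(-33) = (46*(7*8))*(-33) = (46*56)*(-33) = 2576*(-33) = -85008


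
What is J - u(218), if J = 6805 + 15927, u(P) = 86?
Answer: 22646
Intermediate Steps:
J = 22732
J - u(218) = 22732 - 1*86 = 22732 - 86 = 22646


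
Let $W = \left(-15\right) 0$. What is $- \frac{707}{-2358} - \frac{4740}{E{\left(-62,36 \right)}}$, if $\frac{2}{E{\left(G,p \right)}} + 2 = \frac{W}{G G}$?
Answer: $\frac{11177627}{2358} \approx 4740.3$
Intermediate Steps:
$W = 0$
$E{\left(G,p \right)} = -1$ ($E{\left(G,p \right)} = \frac{2}{-2 + \frac{0}{G G}} = \frac{2}{-2 + \frac{0}{G^{2}}} = \frac{2}{-2 + 0} = \frac{2}{-2} = 2 \left(- \frac{1}{2}\right) = -1$)
$- \frac{707}{-2358} - \frac{4740}{E{\left(-62,36 \right)}} = - \frac{707}{-2358} - \frac{4740}{-1} = \left(-707\right) \left(- \frac{1}{2358}\right) - -4740 = \frac{707}{2358} + 4740 = \frac{11177627}{2358}$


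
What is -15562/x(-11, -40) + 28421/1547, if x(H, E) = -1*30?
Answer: 12463522/23205 ≈ 537.11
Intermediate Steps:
x(H, E) = -30
-15562/x(-11, -40) + 28421/1547 = -15562/(-30) + 28421/1547 = -15562*(-1/30) + 28421*(1/1547) = 7781/15 + 28421/1547 = 12463522/23205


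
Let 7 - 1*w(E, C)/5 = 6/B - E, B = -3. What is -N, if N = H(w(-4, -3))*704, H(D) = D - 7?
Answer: -12672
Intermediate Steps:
w(E, C) = 45 + 5*E (w(E, C) = 35 - 5*(6/(-3) - E) = 35 - 5*(6*(-1/3) - E) = 35 - 5*(-2 - E) = 35 + (10 + 5*E) = 45 + 5*E)
H(D) = -7 + D
N = 12672 (N = (-7 + (45 + 5*(-4)))*704 = (-7 + (45 - 20))*704 = (-7 + 25)*704 = 18*704 = 12672)
-N = -1*12672 = -12672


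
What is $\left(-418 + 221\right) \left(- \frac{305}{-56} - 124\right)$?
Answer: $\frac{1307883}{56} \approx 23355.0$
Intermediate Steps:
$\left(-418 + 221\right) \left(- \frac{305}{-56} - 124\right) = - 197 \left(\left(-305\right) \left(- \frac{1}{56}\right) - 124\right) = - 197 \left(\frac{305}{56} - 124\right) = \left(-197\right) \left(- \frac{6639}{56}\right) = \frac{1307883}{56}$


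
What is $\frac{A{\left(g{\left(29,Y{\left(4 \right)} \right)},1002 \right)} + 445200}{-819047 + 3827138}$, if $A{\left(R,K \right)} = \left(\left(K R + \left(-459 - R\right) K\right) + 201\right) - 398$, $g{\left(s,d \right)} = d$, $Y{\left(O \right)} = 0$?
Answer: $- \frac{14915}{3008091} \approx -0.0049583$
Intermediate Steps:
$A{\left(R,K \right)} = -197 + K R + K \left(-459 - R\right)$ ($A{\left(R,K \right)} = \left(\left(K R + K \left(-459 - R\right)\right) + 201\right) - 398 = \left(201 + K R + K \left(-459 - R\right)\right) - 398 = -197 + K R + K \left(-459 - R\right)$)
$\frac{A{\left(g{\left(29,Y{\left(4 \right)} \right)},1002 \right)} + 445200}{-819047 + 3827138} = \frac{\left(-197 - 459918\right) + 445200}{-819047 + 3827138} = \frac{\left(-197 - 459918\right) + 445200}{3008091} = \left(-460115 + 445200\right) \frac{1}{3008091} = \left(-14915\right) \frac{1}{3008091} = - \frac{14915}{3008091}$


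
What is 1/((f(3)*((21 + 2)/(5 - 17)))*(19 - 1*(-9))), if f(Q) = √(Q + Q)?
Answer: -√6/322 ≈ -0.0076071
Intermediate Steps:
f(Q) = √2*√Q (f(Q) = √(2*Q) = √2*√Q)
1/((f(3)*((21 + 2)/(5 - 17)))*(19 - 1*(-9))) = 1/(((√2*√3)*((21 + 2)/(5 - 17)))*(19 - 1*(-9))) = 1/((√6*(23/(-12)))*(19 + 9)) = 1/((√6*(23*(-1/12)))*28) = 1/((√6*(-23/12))*28) = 1/(-23*√6/12*28) = 1/(-161*√6/3) = -√6/322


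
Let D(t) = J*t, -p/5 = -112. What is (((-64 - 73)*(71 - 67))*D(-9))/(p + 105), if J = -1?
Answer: -4932/665 ≈ -7.4165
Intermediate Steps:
p = 560 (p = -5*(-112) = 560)
D(t) = -t
(((-64 - 73)*(71 - 67))*D(-9))/(p + 105) = (((-64 - 73)*(71 - 67))*(-1*(-9)))/(560 + 105) = (-137*4*9)/665 = -548*9*(1/665) = -4932*1/665 = -4932/665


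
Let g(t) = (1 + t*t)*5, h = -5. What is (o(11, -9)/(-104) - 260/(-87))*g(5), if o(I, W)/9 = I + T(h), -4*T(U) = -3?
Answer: 356795/1392 ≈ 256.32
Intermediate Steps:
g(t) = 5 + 5*t² (g(t) = (1 + t²)*5 = 5 + 5*t²)
T(U) = ¾ (T(U) = -¼*(-3) = ¾)
o(I, W) = 27/4 + 9*I (o(I, W) = 9*(I + ¾) = 9*(¾ + I) = 27/4 + 9*I)
(o(11, -9)/(-104) - 260/(-87))*g(5) = ((27/4 + 9*11)/(-104) - 260/(-87))*(5 + 5*5²) = ((27/4 + 99)*(-1/104) - 260*(-1/87))*(5 + 5*25) = ((423/4)*(-1/104) + 260/87)*(5 + 125) = (-423/416 + 260/87)*130 = (71359/36192)*130 = 356795/1392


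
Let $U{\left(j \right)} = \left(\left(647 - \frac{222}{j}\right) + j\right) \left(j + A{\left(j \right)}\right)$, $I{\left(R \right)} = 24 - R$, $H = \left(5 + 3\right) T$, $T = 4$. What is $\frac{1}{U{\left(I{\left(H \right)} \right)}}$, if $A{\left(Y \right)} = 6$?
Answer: $- \frac{2}{2667} \approx -0.00074991$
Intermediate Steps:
$H = 32$ ($H = \left(5 + 3\right) 4 = 8 \cdot 4 = 32$)
$U{\left(j \right)} = \left(6 + j\right) \left(647 + j - \frac{222}{j}\right)$ ($U{\left(j \right)} = \left(\left(647 - \frac{222}{j}\right) + j\right) \left(j + 6\right) = \left(\left(647 - \frac{222}{j}\right) + j\right) \left(6 + j\right) = \left(647 + j - \frac{222}{j}\right) \left(6 + j\right) = \left(6 + j\right) \left(647 + j - \frac{222}{j}\right)$)
$\frac{1}{U{\left(I{\left(H \right)} \right)}} = \frac{1}{3660 + \left(24 - 32\right)^{2} - \frac{1332}{24 - 32} + 653 \left(24 - 32\right)} = \frac{1}{3660 + \left(-8\right)^{2} - \frac{1332}{-8} + 653 \left(-8\right)} = \frac{1}{3660 + 64 - - \frac{333}{2} - 5224} = \frac{1}{3660 + 64 + \frac{333}{2} - 5224} = \frac{1}{- \frac{2667}{2}} = - \frac{2}{2667}$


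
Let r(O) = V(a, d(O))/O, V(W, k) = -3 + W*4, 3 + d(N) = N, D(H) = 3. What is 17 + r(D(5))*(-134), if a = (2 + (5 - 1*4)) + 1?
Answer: -1691/3 ≈ -563.67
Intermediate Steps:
d(N) = -3 + N
a = 4 (a = (2 + (5 - 4)) + 1 = (2 + 1) + 1 = 3 + 1 = 4)
V(W, k) = -3 + 4*W
r(O) = 13/O (r(O) = (-3 + 4*4)/O = (-3 + 16)/O = 13/O)
17 + r(D(5))*(-134) = 17 + (13/3)*(-134) = 17 - 1742/3 = -1691/3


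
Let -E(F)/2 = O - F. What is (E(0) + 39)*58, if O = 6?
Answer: 1566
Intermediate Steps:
E(F) = -12 + 2*F (E(F) = -2*(6 - F) = -12 + 2*F)
(E(0) + 39)*58 = ((-12 + 2*0) + 39)*58 = ((-12 + 0) + 39)*58 = (-12 + 39)*58 = 27*58 = 1566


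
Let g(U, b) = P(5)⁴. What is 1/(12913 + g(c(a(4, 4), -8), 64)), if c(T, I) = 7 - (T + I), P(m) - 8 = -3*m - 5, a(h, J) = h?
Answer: 1/33649 ≈ 2.9719e-5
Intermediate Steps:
P(m) = 3 - 3*m (P(m) = 8 + (-3*m - 5) = 8 + (-5 - 3*m) = 3 - 3*m)
c(T, I) = 7 - I - T (c(T, I) = 7 - (I + T) = 7 + (-I - T) = 7 - I - T)
g(U, b) = 20736 (g(U, b) = (3 - 3*5)⁴ = (3 - 15)⁴ = (-12)⁴ = 20736)
1/(12913 + g(c(a(4, 4), -8), 64)) = 1/(12913 + 20736) = 1/33649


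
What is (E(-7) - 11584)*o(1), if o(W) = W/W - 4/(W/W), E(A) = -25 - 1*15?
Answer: 34872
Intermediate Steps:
E(A) = -40 (E(A) = -25 - 15 = -40)
o(W) = -3 (o(W) = 1 - 4/1 = 1 - 4*1 = 1 - 4 = -3)
(E(-7) - 11584)*o(1) = (-40 - 11584)*(-3) = -11624*(-3) = 34872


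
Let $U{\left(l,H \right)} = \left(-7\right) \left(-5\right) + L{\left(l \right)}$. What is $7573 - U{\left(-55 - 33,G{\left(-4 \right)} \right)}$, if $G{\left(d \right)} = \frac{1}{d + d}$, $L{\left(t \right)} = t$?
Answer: $7626$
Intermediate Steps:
$G{\left(d \right)} = \frac{1}{2 d}$
$U{\left(l,H \right)} = 35 + l$ ($U{\left(l,H \right)} = \left(-7\right) \left(-5\right) + l = 35 + l$)
$7573 - U{\left(-55 - 33,G{\left(-4 \right)} \right)} = 7573 - \left(35 - 88\right) = 7573 - -53 = 7573 + 53 = 7626$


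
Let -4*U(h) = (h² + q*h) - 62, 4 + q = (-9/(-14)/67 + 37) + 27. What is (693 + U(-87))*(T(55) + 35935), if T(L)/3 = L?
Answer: 4112809825/938 ≈ 4.3847e+6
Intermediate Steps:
T(L) = 3*L
q = 56289/938 (q = -4 + ((-9/(-14)/67 + 37) + 27) = -4 + ((-9*(-1/14)*(1/67) + 37) + 27) = -4 + (((9/14)*(1/67) + 37) + 27) = -4 + ((9/938 + 37) + 27) = -4 + (34715/938 + 27) = -4 + 60041/938 = 56289/938 ≈ 60.010)
U(h) = 31/2 - 56289*h/3752 - h²/4 (U(h) = -((h² + 56289*h/938) - 62)/4 = -(-62 + h² + 56289*h/938)/4 = 31/2 - 56289*h/3752 - h²/4)
(693 + U(-87))*(T(55) + 35935) = (693 + (31/2 - 56289/3752*(-87) - ¼*(-87)²))*(3*55 + 35935) = (693 + (31/2 + 4897143/3752 - ¼*7569))*(165 + 35935) = (693 + (31/2 + 4897143/3752 - 7569/4))*36100 = (693 - 2144423/3752)*36100 = (455713/3752)*36100 = 4112809825/938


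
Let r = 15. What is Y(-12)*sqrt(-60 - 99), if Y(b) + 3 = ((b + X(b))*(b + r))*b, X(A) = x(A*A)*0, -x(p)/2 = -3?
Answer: 429*I*sqrt(159) ≈ 5409.5*I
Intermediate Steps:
x(p) = 6 (x(p) = -2*(-3) = 6)
X(A) = 0 (X(A) = 6*0 = 0)
Y(b) = -3 + b**2*(15 + b) (Y(b) = -3 + ((b + 0)*(b + 15))*b = -3 + (b*(15 + b))*b = -3 + b**2*(15 + b))
Y(-12)*sqrt(-60 - 99) = (-3 + (-12)**3 + 15*(-12)**2)*sqrt(-60 - 99) = (-3 - 1728 + 15*144)*sqrt(-159) = (-3 - 1728 + 2160)*(I*sqrt(159)) = 429*(I*sqrt(159)) = 429*I*sqrt(159)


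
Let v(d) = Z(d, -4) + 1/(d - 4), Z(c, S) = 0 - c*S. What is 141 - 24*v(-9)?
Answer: 13089/13 ≈ 1006.8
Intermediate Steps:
Z(c, S) = -S*c (Z(c, S) = 0 - S*c = -S*c)
v(d) = 1/(-4 + d) + 4*d (v(d) = -1*(-4)*d + 1/(d - 4) = 4*d + 1/(-4 + d) = 1/(-4 + d) + 4*d)
141 - 24*v(-9) = 141 - 24*(1 - 16*(-9) + 4*(-9)²)/(-4 - 9) = 141 - 24*(1 + 144 + 4*81)/(-13) = 141 - (-24)*(1 + 144 + 324)/13 = 141 - (-24)*469/13 = 141 - 24*(-469/13) = 141 + 11256/13 = 13089/13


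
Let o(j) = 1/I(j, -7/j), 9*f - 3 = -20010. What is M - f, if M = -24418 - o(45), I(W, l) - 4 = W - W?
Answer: -88781/4 ≈ -22195.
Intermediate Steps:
I(W, l) = 4 (I(W, l) = 4 + (W - W) = 4 + 0 = 4)
f = -2223 (f = ⅓ + (⅑)*(-20010) = ⅓ - 6670/3 = -2223)
o(j) = ¼ (o(j) = 1/4 = ¼)
M = -97673/4 (M = -24418 - 1*¼ = -24418 - ¼ = -97673/4 ≈ -24418.)
M - f = -97673/4 - 1*(-2223) = -97673/4 + 2223 = -88781/4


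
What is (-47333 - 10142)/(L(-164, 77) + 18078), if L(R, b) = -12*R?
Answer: -57475/20046 ≈ -2.8672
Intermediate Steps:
(-47333 - 10142)/(L(-164, 77) + 18078) = (-47333 - 10142)/(-12*(-164) + 18078) = -57475/(1968 + 18078) = -57475/20046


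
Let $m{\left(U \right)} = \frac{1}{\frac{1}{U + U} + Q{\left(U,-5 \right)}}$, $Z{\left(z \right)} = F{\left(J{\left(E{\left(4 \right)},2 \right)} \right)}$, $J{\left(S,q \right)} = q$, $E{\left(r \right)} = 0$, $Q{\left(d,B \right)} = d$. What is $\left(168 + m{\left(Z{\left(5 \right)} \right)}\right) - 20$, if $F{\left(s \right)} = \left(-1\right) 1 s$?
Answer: $\frac{1328}{9} \approx 147.56$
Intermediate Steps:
$F{\left(s \right)} = - s$
$Z{\left(z \right)} = -2$ ($Z{\left(z \right)} = \left(-1\right) 2 = -2$)
$m{\left(U \right)} = \frac{1}{U + \frac{1}{2 U}}$ ($m{\left(U \right)} = \frac{1}{\frac{1}{U + U} + U} = \frac{1}{\frac{1}{2 U} + U} = \frac{1}{U + \frac{1}{2 U}}$)
$\left(168 + m{\left(Z{\left(5 \right)} \right)}\right) - 20 = \left(168 + 2 \left(-2\right) \frac{1}{1 + 2 \left(-2\right)^{2}}\right) - 20 = \left(168 + 2 \left(-2\right) \frac{1}{1 + 2 \cdot 4}\right) - 20 = \left(168 + 2 \left(-2\right) \frac{1}{1 + 8}\right) - 20 = \left(168 + 2 \left(-2\right) \frac{1}{9}\right) - 20 = \left(168 - \frac{4}{9}\right) - 20 = \frac{1508}{9} - 20 = \frac{1328}{9}$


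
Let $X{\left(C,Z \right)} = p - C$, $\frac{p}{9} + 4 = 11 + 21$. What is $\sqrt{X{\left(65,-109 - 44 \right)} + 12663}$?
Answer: $5 \sqrt{514} \approx 113.36$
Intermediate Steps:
$p = 252$ ($p = -36 + 9 \left(11 + 21\right) = -36 + 9 \cdot 32 = -36 + 288 = 252$)
$X{\left(C,Z \right)} = 252 - C$
$\sqrt{X{\left(65,-109 - 44 \right)} + 12663} = \sqrt{\left(252 - 65\right) + 12663} = \sqrt{187 + 12663} = \sqrt{12850} = 5 \sqrt{514}$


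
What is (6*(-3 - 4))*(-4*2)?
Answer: 336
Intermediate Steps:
(6*(-3 - 4))*(-4*2) = (6*(-7))*(-8) = -42*(-8) = 336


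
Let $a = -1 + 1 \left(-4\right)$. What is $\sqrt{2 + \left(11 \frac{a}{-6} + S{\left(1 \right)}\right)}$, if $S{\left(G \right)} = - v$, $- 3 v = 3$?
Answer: $\frac{\sqrt{438}}{6} \approx 3.4881$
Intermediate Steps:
$v = -1$ ($v = \left(- \frac{1}{3}\right) 3 = -1$)
$S{\left(G \right)} = 1$ ($S{\left(G \right)} = \left(-1\right) \left(-1\right) = 1$)
$a = -5$ ($a = -1 - 4 = -5$)
$\sqrt{2 + \left(11 \frac{a}{-6} + S{\left(1 \right)}\right)} = \sqrt{2 + \left(11 \left(- \frac{5}{-6}\right) + 1\right)} = \sqrt{2 + \left(11 \left(\left(-5\right) \left(- \frac{1}{6}\right)\right) + 1\right)} = \sqrt{2 + \left(11 \cdot \frac{5}{6} + 1\right)} = \sqrt{2 + \left(\frac{55}{6} + 1\right)} = \sqrt{2 + \frac{61}{6}} = \sqrt{\frac{73}{6}} = \frac{\sqrt{438}}{6}$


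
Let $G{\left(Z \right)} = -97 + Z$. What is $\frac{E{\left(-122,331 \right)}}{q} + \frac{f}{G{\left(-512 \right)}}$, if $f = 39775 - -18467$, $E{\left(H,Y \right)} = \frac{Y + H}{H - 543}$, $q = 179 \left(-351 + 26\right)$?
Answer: $- \frac{5647046931}{59047625} \approx -95.635$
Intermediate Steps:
$q = -58175$ ($q = 179 \left(-325\right) = -58175$)
$E{\left(H,Y \right)} = \frac{H + Y}{-543 + H}$
$f = 58242$ ($f = 39775 + 18467 = 58242$)
$\frac{E{\left(-122,331 \right)}}{q} + \frac{f}{G{\left(-512 \right)}} = \frac{\frac{1}{-543 - 122} \left(-122 + 331\right)}{-58175} + \frac{58242}{-97 - 512} = \frac{1}{-665} \cdot 209 \left(- \frac{1}{58175}\right) + \frac{58242}{-609} = \left(- \frac{1}{665}\right) 209 \left(- \frac{1}{58175}\right) + 58242 \left(- \frac{1}{609}\right) = \left(- \frac{11}{35}\right) \left(- \frac{1}{58175}\right) - \frac{19414}{203} = \frac{11}{2036125} - \frac{19414}{203} = - \frac{5647046931}{59047625}$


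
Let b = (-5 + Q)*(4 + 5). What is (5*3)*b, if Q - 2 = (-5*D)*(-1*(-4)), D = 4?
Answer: -11205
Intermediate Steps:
Q = -78 (Q = 2 + (-5*4)*(-1*(-4)) = 2 - 20*4 = 2 - 80 = -78)
b = -747 (b = (-5 - 78)*(4 + 5) = -83*9 = -747)
(5*3)*b = (5*3)*(-747) = 15*(-747) = -11205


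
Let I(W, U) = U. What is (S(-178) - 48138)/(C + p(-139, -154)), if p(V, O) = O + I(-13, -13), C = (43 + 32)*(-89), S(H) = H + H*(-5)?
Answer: 23713/3421 ≈ 6.9316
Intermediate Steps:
S(H) = -4*H (S(H) = H - 5*H = -4*H)
C = -6675 (C = 75*(-89) = -6675)
p(V, O) = -13 + O (p(V, O) = O - 13 = -13 + O)
(S(-178) - 48138)/(C + p(-139, -154)) = (-4*(-178) - 48138)/(-6675 + (-13 - 154)) = (712 - 48138)/(-6675 - 167) = -47426/(-6842) = -47426*(-1/6842) = 23713/3421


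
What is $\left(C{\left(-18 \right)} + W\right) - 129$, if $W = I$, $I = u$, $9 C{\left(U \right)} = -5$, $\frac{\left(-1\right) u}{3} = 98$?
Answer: $- \frac{3812}{9} \approx -423.56$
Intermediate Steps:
$u = -294$ ($u = \left(-3\right) 98 = -294$)
$C{\left(U \right)} = - \frac{5}{9}$ ($C{\left(U \right)} = \frac{1}{9} \left(-5\right) = - \frac{5}{9}$)
$I = -294$
$W = -294$
$\left(C{\left(-18 \right)} + W\right) - 129 = \left(- \frac{5}{9} - 294\right) - 129 = - \frac{2651}{9} - 129 = - \frac{3812}{9}$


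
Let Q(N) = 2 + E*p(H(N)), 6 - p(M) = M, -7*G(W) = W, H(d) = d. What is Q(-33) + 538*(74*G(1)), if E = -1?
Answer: -40071/7 ≈ -5724.4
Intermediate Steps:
G(W) = -W/7
p(M) = 6 - M
Q(N) = -4 + N (Q(N) = 2 - (6 - N) = 2 + (-6 + N) = -4 + N)
Q(-33) + 538*(74*G(1)) = (-4 - 33) + 538*(74*(-⅐*1)) = -37 + 538*(74*(-⅐)) = -37 + 538*(-74/7) = -37 - 39812/7 = -40071/7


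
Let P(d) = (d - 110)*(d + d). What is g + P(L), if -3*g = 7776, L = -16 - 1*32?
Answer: 12576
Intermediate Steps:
L = -48 (L = -16 - 32 = -48)
P(d) = 2*d*(-110 + d) (P(d) = (-110 + d)*(2*d) = 2*d*(-110 + d))
g = -2592 (g = -⅓*7776 = -2592)
g + P(L) = -2592 + 2*(-48)*(-110 - 48) = -2592 + 2*(-48)*(-158) = -2592 + 15168 = 12576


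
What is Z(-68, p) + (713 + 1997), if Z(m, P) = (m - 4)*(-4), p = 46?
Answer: 2998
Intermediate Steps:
Z(m, P) = 16 - 4*m (Z(m, P) = (-4 + m)*(-4) = 16 - 4*m)
Z(-68, p) + (713 + 1997) = (16 - 4*(-68)) + (713 + 1997) = (16 + 272) + 2710 = 288 + 2710 = 2998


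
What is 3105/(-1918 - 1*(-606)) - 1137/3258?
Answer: -1934639/712416 ≈ -2.7156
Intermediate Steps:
3105/(-1918 - 1*(-606)) - 1137/3258 = 3105/(-1918 + 606) - 1137*1/3258 = 3105/(-1312) - 379/1086 = 3105*(-1/1312) - 379/1086 = -3105/1312 - 379/1086 = -1934639/712416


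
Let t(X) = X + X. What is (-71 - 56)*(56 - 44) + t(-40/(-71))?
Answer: -108124/71 ≈ -1522.9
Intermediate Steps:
t(X) = 2*X
(-71 - 56)*(56 - 44) + t(-40/(-71)) = (-71 - 56)*(56 - 44) + 2*(-40/(-71)) = -127*12 + 2*(-40*(-1/71)) = -1524 + 2*(40/71) = -1524 + 80/71 = -108124/71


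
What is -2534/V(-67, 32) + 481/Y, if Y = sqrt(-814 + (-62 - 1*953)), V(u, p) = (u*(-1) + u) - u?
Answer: -2534/67 - 481*I*sqrt(1829)/1829 ≈ -37.821 - 11.247*I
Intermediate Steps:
V(u, p) = -u (V(u, p) = (-u + u) - u = 0 - u = -u)
Y = I*sqrt(1829) (Y = sqrt(-814 + (-62 - 953)) = sqrt(-814 - 1015) = sqrt(-1829) = I*sqrt(1829) ≈ 42.767*I)
-2534/V(-67, 32) + 481/Y = -2534/((-1*(-67))) + 481/((I*sqrt(1829))) = -2534/67 + 481*(-I*sqrt(1829)/1829) = -2534*1/67 - 481*I*sqrt(1829)/1829 = -2534/67 - 481*I*sqrt(1829)/1829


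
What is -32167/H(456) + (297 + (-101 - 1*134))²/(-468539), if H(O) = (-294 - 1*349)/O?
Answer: 6872598798236/301270577 ≈ 22812.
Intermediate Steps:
H(O) = -643/O (H(O) = (-294 - 349)/O = -643/O)
-32167/H(456) + (297 + (-101 - 1*134))²/(-468539) = -32167/((-643/456)) + (297 + (-101 - 1*134))²/(-468539) = -32167/((-643*1/456)) + (297 + (-101 - 134))²*(-1/468539) = -32167/(-643/456) + (297 - 235)²*(-1/468539) = -32167*(-456/643) + 62²*(-1/468539) = 14668152/643 + 3844*(-1/468539) = 14668152/643 - 3844/468539 = 6872598798236/301270577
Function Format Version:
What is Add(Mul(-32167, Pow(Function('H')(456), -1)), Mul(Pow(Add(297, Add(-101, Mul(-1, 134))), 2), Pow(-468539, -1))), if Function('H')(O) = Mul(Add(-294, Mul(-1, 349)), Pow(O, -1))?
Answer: Rational(6872598798236, 301270577) ≈ 22812.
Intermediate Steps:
Function('H')(O) = Mul(-643, Pow(O, -1)) (Function('H')(O) = Mul(Add(-294, -349), Pow(O, -1)) = Mul(-643, Pow(O, -1)))
Add(Mul(-32167, Pow(Function('H')(456), -1)), Mul(Pow(Add(297, Add(-101, Mul(-1, 134))), 2), Pow(-468539, -1))) = Add(Mul(-32167, Pow(Mul(-643, Pow(456, -1)), -1)), Mul(Pow(Add(297, Add(-101, Mul(-1, 134))), 2), Pow(-468539, -1))) = Add(Mul(-32167, Pow(Mul(-643, Rational(1, 456)), -1)), Mul(Pow(Add(297, Add(-101, -134)), 2), Rational(-1, 468539))) = Add(Mul(-32167, Pow(Rational(-643, 456), -1)), Mul(Pow(Add(297, -235), 2), Rational(-1, 468539))) = Add(Mul(-32167, Rational(-456, 643)), Mul(Pow(62, 2), Rational(-1, 468539))) = Add(Rational(14668152, 643), Mul(3844, Rational(-1, 468539))) = Add(Rational(14668152, 643), Rational(-3844, 468539)) = Rational(6872598798236, 301270577)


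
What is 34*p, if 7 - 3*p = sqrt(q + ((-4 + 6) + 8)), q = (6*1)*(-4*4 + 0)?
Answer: 238/3 - 34*I*sqrt(86)/3 ≈ 79.333 - 105.1*I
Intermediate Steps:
q = -96 (q = 6*(-16 + 0) = 6*(-16) = -96)
p = 7/3 - I*sqrt(86)/3 (p = 7/3 - sqrt(-96 + ((-4 + 6) + 8))/3 = 7/3 - sqrt(-96 + (2 + 8))/3 = 7/3 - sqrt(-96 + 10)/3 = 7/3 - I*sqrt(86)/3 ≈ 2.3333 - 3.0912*I)
34*p = 34*(7/3 - I*sqrt(86)/3) = 238/3 - 34*I*sqrt(86)/3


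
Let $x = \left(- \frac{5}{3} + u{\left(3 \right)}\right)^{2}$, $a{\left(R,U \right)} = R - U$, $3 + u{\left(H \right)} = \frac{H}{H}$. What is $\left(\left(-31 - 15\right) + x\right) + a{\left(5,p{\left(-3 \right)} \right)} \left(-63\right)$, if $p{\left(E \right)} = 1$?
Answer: $- \frac{2561}{9} \approx -284.56$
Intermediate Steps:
$u{\left(H \right)} = -2$ ($u{\left(H \right)} = -3 + \frac{H}{H} = -3 + 1 = -2$)
$x = \frac{121}{9}$ ($x = \left(- \frac{5}{3} - 2\right)^{2} = \left(- \frac{11}{3}\right)^{2} = \frac{121}{9} \approx 13.444$)
$\left(\left(-31 - 15\right) + x\right) + a{\left(5,p{\left(-3 \right)} \right)} \left(-63\right) = \left(\left(-31 - 15\right) + \frac{121}{9}\right) + \left(5 - 1\right) \left(-63\right) = \left(-46 + \frac{121}{9}\right) + \left(5 - 1\right) \left(-63\right) = - \frac{293}{9} + 4 \left(-63\right) = - \frac{293}{9} - 252 = - \frac{2561}{9}$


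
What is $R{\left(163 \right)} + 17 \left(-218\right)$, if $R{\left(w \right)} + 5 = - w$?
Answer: $-3874$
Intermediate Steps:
$R{\left(w \right)} = -5 - w$
$R{\left(163 \right)} + 17 \left(-218\right) = \left(-5 - 163\right) + 17 \left(-218\right) = \left(-5 - 163\right) - 3706 = -168 - 3706 = -3874$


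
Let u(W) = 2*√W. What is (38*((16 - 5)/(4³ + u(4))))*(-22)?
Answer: -2299/17 ≈ -135.24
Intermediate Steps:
(38*((16 - 5)/(4³ + u(4))))*(-22) = (38*((16 - 5)/(4³ + 2*√4)))*(-22) = (38*(11/(64 + 2*2)))*(-22) = (38*(11/(64 + 4)))*(-22) = (38*(11/68))*(-22) = (209/34)*(-22) = -2299/17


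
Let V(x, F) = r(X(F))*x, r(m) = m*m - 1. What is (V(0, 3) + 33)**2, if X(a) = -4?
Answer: 1089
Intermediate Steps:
r(m) = -1 + m**2 (r(m) = m**2 - 1 = -1 + m**2)
V(x, F) = 15*x (V(x, F) = (-1 + (-4)**2)*x = (-1 + 16)*x = 15*x)
(V(0, 3) + 33)**2 = (15*0 + 33)**2 = (0 + 33)**2 = 33**2 = 1089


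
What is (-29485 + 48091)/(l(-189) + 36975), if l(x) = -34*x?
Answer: 6202/14467 ≈ 0.42870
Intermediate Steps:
(-29485 + 48091)/(l(-189) + 36975) = (-29485 + 48091)/(-34*(-189) + 36975) = 18606/(6426 + 36975) = 18606/43401 = 18606*(1/43401) = 6202/14467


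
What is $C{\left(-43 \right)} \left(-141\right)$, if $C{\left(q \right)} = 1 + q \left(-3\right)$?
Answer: $-18330$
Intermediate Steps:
$C{\left(q \right)} = 1 - 3 q$
$C{\left(-43 \right)} \left(-141\right) = \left(1 - -129\right) \left(-141\right) = \left(1 + 129\right) \left(-141\right) = 130 \left(-141\right) = -18330$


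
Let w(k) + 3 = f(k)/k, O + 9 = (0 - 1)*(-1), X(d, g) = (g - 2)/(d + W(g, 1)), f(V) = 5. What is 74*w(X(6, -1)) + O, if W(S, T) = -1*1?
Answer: -2540/3 ≈ -846.67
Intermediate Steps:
W(S, T) = -1
X(d, g) = (-2 + g)/(-1 + d) (X(d, g) = (g - 2)/(d - 1) = (-2 + g)/(-1 + d))
O = -8 (O = -9 + (0 - 1)*(-1) = -9 - 1*(-1) = -9 + 1 = -8)
w(k) = -3 + 5/k
74*w(X(6, -1)) + O = 74*(-3 + 5/(((-2 - 1)/(-1 + 6)))) - 8 = 74*(-3 + 5/((-3/5))) - 8 = 74*(-3 + 5/(((⅕)*(-3)))) - 8 = 74*(-3 + 5/(-⅗)) - 8 = 74*(-3 + 5*(-5/3)) - 8 = 74*(-3 - 25/3) - 8 = 74*(-34/3) - 8 = -2516/3 - 8 = -2540/3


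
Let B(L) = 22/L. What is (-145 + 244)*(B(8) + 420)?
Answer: 167409/4 ≈ 41852.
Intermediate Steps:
(-145 + 244)*(B(8) + 420) = (-145 + 244)*(22/8 + 420) = 99*(22*(⅛) + 420) = 99*(11/4 + 420) = 99*(1691/4) = 167409/4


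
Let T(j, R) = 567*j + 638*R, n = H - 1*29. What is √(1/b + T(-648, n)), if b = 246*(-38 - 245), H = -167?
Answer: I*√2386808487666354/69618 ≈ 701.76*I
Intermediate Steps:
b = -69618 (b = 246*(-283) = -69618)
n = -196 (n = -167 - 1*29 = -167 - 29 = -196)
√(1/b + T(-648, n)) = √(1/(-69618) + (567*(-648) + 638*(-196))) = √(-1/69618 + (-367416 - 125048)) = √(-1/69618 - 492464) = √(-34284358753/69618) = I*√2386808487666354/69618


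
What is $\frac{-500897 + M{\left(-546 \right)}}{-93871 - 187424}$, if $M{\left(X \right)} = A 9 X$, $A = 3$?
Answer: $\frac{515639}{281295} \approx 1.8331$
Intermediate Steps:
$M{\left(X \right)} = 27 X$ ($M{\left(X \right)} = 3 \cdot 9 X = 27 X$)
$\frac{-500897 + M{\left(-546 \right)}}{-93871 - 187424} = \frac{-500897 + 27 \left(-546\right)}{-93871 - 187424} = \frac{-500897 - 14742}{-281295} = \left(-515639\right) \left(- \frac{1}{281295}\right) = \frac{515639}{281295}$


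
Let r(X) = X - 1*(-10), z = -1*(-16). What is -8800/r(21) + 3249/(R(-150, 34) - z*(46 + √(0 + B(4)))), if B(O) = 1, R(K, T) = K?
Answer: -8038319/27962 ≈ -287.47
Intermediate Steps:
z = 16
r(X) = 10 + X (r(X) = X + 10 = 10 + X)
-8800/r(21) + 3249/(R(-150, 34) - z*(46 + √(0 + B(4)))) = -8800/(10 + 21) + 3249/(-150 - 16*(46 + √(0 + 1))) = -8800/31 + 3249/(-150 - 16*(46 + √1)) = -8800*1/31 + 3249/(-150 - 16*(46 + 1)) = -8800/31 + 3249/(-150 - 16*47) = -8800/31 + 3249/(-150 - 1*752) = -8800/31 + 3249/(-150 - 752) = -8800/31 + 3249/(-902) = -8800/31 + 3249*(-1/902) = -8800/31 - 3249/902 = -8038319/27962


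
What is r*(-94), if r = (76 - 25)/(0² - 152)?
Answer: 2397/76 ≈ 31.539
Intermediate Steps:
r = -51/152 (r = 51/(0 - 152) = 51/(-152) = 51*(-1/152) = -51/152 ≈ -0.33553)
r*(-94) = -51/152*(-94) = 2397/76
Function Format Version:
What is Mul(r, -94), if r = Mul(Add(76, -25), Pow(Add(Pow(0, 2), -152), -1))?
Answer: Rational(2397, 76) ≈ 31.539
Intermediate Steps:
r = Rational(-51, 152) (r = Mul(51, Pow(Add(0, -152), -1)) = Mul(51, Pow(-152, -1)) = Mul(51, Rational(-1, 152)) = Rational(-51, 152) ≈ -0.33553)
Mul(r, -94) = Mul(Rational(-51, 152), -94) = Rational(2397, 76)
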